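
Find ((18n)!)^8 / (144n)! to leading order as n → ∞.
((18n)!)^8/(144n)! ~ ((2π·18n)^(7/2) / sqrt(8)) · 8^(−8·18n)  →  0

Write N = 18n. Stirling: N! ~ sqrt(2π N)(N/e)^N and (8N)! ~ sqrt(2π·8N)·(8N/e)^(8N).
  (N!)^8/(8N)! ~ (2π N)^(8/2) (N/e)^(8N) / [sqrt(2π·8N) (8N/e)^(8N)]
     = (2π N)^(8/2) / sqrt(2π·8N) · (N/(8N))^(8N)
     = (2π N)^((8−1)/2) / sqrt(8) · 8^(−8N).
Since 8^8 > 1, the factor 8^(−8N) decays exponentially, so the ratio → 0. Substituting N = 18n gives the stated form.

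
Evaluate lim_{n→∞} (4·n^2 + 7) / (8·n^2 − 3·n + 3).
lim = 4/8 = 1/2

For large n the leading n^2 terms dominate both numerator and denominator. Dividing top and bottom by n^2, every other term tends to 0, leaving 4/8 = 1/2.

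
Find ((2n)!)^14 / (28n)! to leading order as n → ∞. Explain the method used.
((2n)!)^14/(28n)! ~ ((2π·2n)^(13/2) / sqrt(14)) · 14^(−14·2n)  →  0

Write N = 2n. Stirling: N! ~ sqrt(2π N)(N/e)^N and (14N)! ~ sqrt(2π·14N)·(14N/e)^(14N).
  (N!)^14/(14N)! ~ (2π N)^(14/2) (N/e)^(14N) / [sqrt(2π·14N) (14N/e)^(14N)]
     = (2π N)^(14/2) / sqrt(2π·14N) · (N/(14N))^(14N)
     = (2π N)^((14−1)/2) / sqrt(14) · 14^(−14N).
Since 14^14 > 1, the factor 14^(−14N) decays exponentially, so the ratio → 0. Substituting N = 2n gives the stated form.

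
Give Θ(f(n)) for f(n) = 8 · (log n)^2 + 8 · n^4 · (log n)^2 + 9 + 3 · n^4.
f(n) ∈ Θ(n^4 · (log n)^2)

Compare the terms by growth order. For large n, n^a · (log n)^b dominates n^a' · (log n)^b' iff a > a', or (a = a' and b > b'). Ranking the 4 terms shows the dominant one is 8 · n^4 · (log n)^2. Hence f(n) ∈ Θ(n^4 · (log n)^2).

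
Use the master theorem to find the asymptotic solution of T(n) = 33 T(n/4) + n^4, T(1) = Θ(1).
T(n) = Θ(n^4)

log_4 33 ≈ 2.522. f(n) = n^4 dominates n^(log_4 33) since 4 > 2.522, and the regularity condition a·f(n/b) = 33·(n/4)^4 = (33/256)·n^4 ≤ c·f(n) holds with c = 33/256 ≈ 0.129 < 1. So this is Case 3: T(n) = Θ(f(n)) = Θ(n^4).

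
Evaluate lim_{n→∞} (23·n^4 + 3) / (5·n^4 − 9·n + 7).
lim = 23/5

For large n the leading n^4 terms dominate both numerator and denominator. Dividing top and bottom by n^4, every other term tends to 0, leaving 23/5.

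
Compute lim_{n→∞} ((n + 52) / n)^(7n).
lim = e^364

Rewrite as (1 + 52/n)^(7n). By the standard limit (1 + x/n)^n → e^x, we have (1 + 52/n)^n → e^52, and raising to the 7th power gives e^364.
More precisely, ln[(1 + 52/n)^(7n)] = 7n · ln(1 + 52/n) = 7n · (52/n + O(1/n^2)) = 364 + O(1/n) → 364.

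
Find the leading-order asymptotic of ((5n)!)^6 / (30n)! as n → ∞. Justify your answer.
((5n)!)^6/(30n)! ~ ((2π·5n)^(5/2) / sqrt(6)) · 6^(−6·5n)  →  0

Write N = 5n. Stirling: N! ~ sqrt(2π N)(N/e)^N and (6N)! ~ sqrt(2π·6N)·(6N/e)^(6N).
  (N!)^6/(6N)! ~ (2π N)^(6/2) (N/e)^(6N) / [sqrt(2π·6N) (6N/e)^(6N)]
     = (2π N)^(6/2) / sqrt(2π·6N) · (N/(6N))^(6N)
     = (2π N)^((6−1)/2) / sqrt(6) · 6^(−6N).
Since 6^6 > 1, the factor 6^(−6N) decays exponentially, so the ratio → 0. Substituting N = 5n gives the stated form.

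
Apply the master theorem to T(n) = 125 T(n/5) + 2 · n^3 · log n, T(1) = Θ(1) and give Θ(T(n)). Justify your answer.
T(n) = Θ(n^3 · (log n)^2)

Here log_5 125 = 3 and f(n) = 2 · n^3 · log n = Θ(n^(log_5 125) · (log n)^1). This is the extended Case 2 of the master theorem (f matches the critical exponent up to log factors), giving T(n) = Θ(n^(log_5 125) · (log n)^(1+1)) = Θ(n^3 · (log n)^2).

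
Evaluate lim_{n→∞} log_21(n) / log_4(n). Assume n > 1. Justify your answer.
lim = ln(4) / ln(21) = log_21(4)

Change of base: log_21(n) = ln n / ln 21 and log_4(n) = ln n / ln 4. The ratio is (ln n / ln 21) · (ln 4 / ln n) = ln 4 / ln 21, a constant independent of n. So the limit is ln 4 / ln 21 = log_21(4).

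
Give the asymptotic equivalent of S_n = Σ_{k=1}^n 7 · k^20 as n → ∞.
S_n ~ n^21 / 3

By integral comparison (Euler-Maclaurin), Σ_{k=1}^n 7 · k^20 = 7 · ∫_0^n x^20 dx + O(n^20) = 7 · n^21/21 = n^21 / 3 + O(n^20). (Equivalently, Faulhaber's formula gives the same leading term.)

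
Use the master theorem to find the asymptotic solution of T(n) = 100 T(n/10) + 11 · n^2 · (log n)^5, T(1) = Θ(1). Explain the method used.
T(n) = Θ(n^2 · (log n)^6)

Here log_10 100 = 2 and f(n) = 11 · n^2 · (log n)^5 = Θ(n^(log_10 100) · (log n)^5). This is the extended Case 2 of the master theorem (f matches the critical exponent up to log factors), giving T(n) = Θ(n^(log_10 100) · (log n)^(5+1)) = Θ(n^2 · (log n)^6).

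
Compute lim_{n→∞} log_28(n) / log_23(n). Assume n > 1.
lim = ln(23) / ln(28) = log_28(23)

Change of base: log_28(n) = ln n / ln 28 and log_23(n) = ln n / ln 23. The ratio is (ln n / ln 28) · (ln 23 / ln n) = ln 23 / ln 28, a constant independent of n. So the limit is ln 23 / ln 28 = log_28(23).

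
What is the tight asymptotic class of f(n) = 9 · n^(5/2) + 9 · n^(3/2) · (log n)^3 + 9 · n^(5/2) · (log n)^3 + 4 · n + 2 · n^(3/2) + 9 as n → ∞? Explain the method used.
f(n) ∈ Θ(n^(5/2) · (log n)^3)

Compare the terms by growth order. For large n, n^a · (log n)^b dominates n^a' · (log n)^b' iff a > a', or (a = a' and b > b'). Ranking the 6 terms shows the dominant one is 9 · n^(5/2) · (log n)^3. Hence f(n) ∈ Θ(n^(5/2) · (log n)^3).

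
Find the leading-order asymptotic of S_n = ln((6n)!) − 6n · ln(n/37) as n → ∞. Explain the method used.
S_n ~ 6n · (ln 222 − 1) + O(ln n)

Stirling: ln((6n)!) = 6n ln(6n) − 6n + O(ln n).
  S_n = 6n ln(6n) − 6n − 6n ln(n/37) + O(ln n)
      = 6n ln(6n) − 6n ln n + 6n ln 37 − 6n + O(ln n)
      = 6n ln 6 + 6n ln 37 − 6n + O(ln n)
      = 6n (ln 222 − 1) + O(ln n).
Numerically ln(222) − 1 ≈ 4.4027.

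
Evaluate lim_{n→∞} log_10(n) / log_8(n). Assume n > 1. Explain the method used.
lim = ln(8) / ln(10) = log_10(8)

Change of base: log_10(n) = ln n / ln 10 and log_8(n) = ln n / ln 8. The ratio is (ln n / ln 10) · (ln 8 / ln n) = ln 8 / ln 10, a constant independent of n. So the limit is ln 8 / ln 10 = log_10(8).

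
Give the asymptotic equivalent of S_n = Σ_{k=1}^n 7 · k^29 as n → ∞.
S_n ~ 7 · n^30 / 30

By integral comparison (Euler-Maclaurin), Σ_{k=1}^n 7 · k^29 = 7 · ∫_0^n x^29 dx + O(n^29) = 7 · n^30/30 + O(n^29). (Equivalently, Faulhaber's formula gives the same leading term.)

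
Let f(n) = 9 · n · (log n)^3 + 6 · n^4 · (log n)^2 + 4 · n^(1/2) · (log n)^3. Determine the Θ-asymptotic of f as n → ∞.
f(n) ∈ Θ(n^4 · (log n)^2)

Compare the terms by growth order. For large n, n^a · (log n)^b dominates n^a' · (log n)^b' iff a > a', or (a = a' and b > b'). Ranking the 3 terms shows the dominant one is 6 · n^4 · (log n)^2. Hence f(n) ∈ Θ(n^4 · (log n)^2).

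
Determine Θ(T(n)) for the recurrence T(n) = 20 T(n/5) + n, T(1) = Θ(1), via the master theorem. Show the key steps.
T(n) = Θ(n^(log_5 20))

Master theorem: compare f(n) = n to n^(log_5 20) where log_5 20 ≈ 1.861. Since 1 < log_5 20, we have f(n) = O(n^(log_5 20 − ε)) for some ε > 0 — Case 1. Hence T(n) = Θ(n^(log_5 20)).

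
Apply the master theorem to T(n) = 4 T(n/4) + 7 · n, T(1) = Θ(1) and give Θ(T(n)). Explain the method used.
T(n) = Θ(n log n)

log_4 4 = 1, and f(n) = 7 · n = Θ(n^(log_4 4)). This is Case 2 of the master theorem: T(n) = Θ(f(n) · log n) = Θ(n log n).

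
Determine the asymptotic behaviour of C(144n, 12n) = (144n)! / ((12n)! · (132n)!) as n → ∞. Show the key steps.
C(144n, 12n) ~ (8916100448256/285311670611)^(12n) · sqrt(6/(11π·12n))

Write N = 12n. Apply Stirling to each factorial:
  (12N)! ~ sqrt(2π·12N) · (12N/e)^(12N),
  N! ~ sqrt(2π N) · (N/e)^N,
  (11N)! ~ sqrt(2π·11N) · (11N/e)^(11N).
The exponential factors combine to (12N)^(12N) / (N^N · (11N)^(11N)) = 12^(12N)/11^(11N) = (12^12/11^11)^N = (8916100448256/285311670611)^N.
The square-root prefactors combine to sqrt(2π·12N) / (sqrt(2π N)·sqrt(2π·11N)) = sqrt(12 / (2π·11·N)) = sqrt(6/(11π·12n)).
Substituting N = 12n: C(144n, 12n) ~ (8916100448256/285311670611)^(12n) · sqrt(6/(11π·12n)).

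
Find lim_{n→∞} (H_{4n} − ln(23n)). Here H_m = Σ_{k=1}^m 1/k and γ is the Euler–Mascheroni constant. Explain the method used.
lim = ln(4/23) + γ

By Euler-Maclaurin, H_m = ln m + γ + O(1/m). So
  H_{4n} − ln(23n) = ln(4n) + γ − ln(23n) + O(1/n)
                       = ln(4/23) + γ + O(1/n).
Hence the limit is ln(4/23) + γ.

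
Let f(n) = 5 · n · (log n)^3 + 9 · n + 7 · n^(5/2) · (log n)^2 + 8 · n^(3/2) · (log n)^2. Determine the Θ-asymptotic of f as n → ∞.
f(n) ∈ Θ(n^(5/2) · (log n)^2)

Compare the terms by growth order. For large n, n^a · (log n)^b dominates n^a' · (log n)^b' iff a > a', or (a = a' and b > b'). Ranking the 4 terms shows the dominant one is 7 · n^(5/2) · (log n)^2. Hence f(n) ∈ Θ(n^(5/2) · (log n)^2).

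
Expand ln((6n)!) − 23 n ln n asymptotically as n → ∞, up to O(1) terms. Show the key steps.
ln((6n)!) − 23 n ln n = −17 n ln n + 6(ln 6 − 1) n + (1/2) ln(2π·6n) + O(1/n)

Stirling: ln((6n)!) = 6n ln(6n) − 6n + (1/2) ln(2π·6n) + O(1/n).
Expand 6n ln(6n) = 6n (ln n + ln 6) = 6n ln n + 6n ln 6.
Subtract 23n ln n: leading term is (6 − 23) n ln n = −17 n ln n. The next term is 6n ln 6 − 6n = 6(ln 6 − 1) n. Then the (1/2) ln(2π·6n) correction.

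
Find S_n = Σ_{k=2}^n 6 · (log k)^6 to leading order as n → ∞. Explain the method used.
S_n ~ 6 · n · (log n)^6

By integral comparison, S_n = ∫_1^n 6 · (log x)^6 dx + O((log n)^6). For the integral, the leading term of ∫_1^n (log x)^6 dx is n · (log n)^6 (by repeated integration by parts; each step lowers the log-exponent and produces a relatively O(1/log n) correction). Hence S_n ~ 6 · n · (log n)^6.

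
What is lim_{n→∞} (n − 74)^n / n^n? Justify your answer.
lim = e^(−74)

Rewrite as (1 − 74/n)^(n). By the standard limit (1 + x/n)^n → e^x, we have (1 − 74/n)^n → e^(−74), and raising to the 1st power gives e^(−74).
More precisely, ln[(1 − 74/n)^(n)] = n · ln(1 − 74/n) = n · (-74/n + O(1/n^2)) = -74 + O(1/n) → -74.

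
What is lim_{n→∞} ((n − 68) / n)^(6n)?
lim = e^(−408)

Rewrite as (1 − 68/n)^(6n). By the standard limit (1 + x/n)^n → e^x, we have (1 − 68/n)^n → e^(−68), and raising to the 6th power gives e^(−408).
More precisely, ln[(1 − 68/n)^(6n)] = 6n · ln(1 − 68/n) = 6n · (-68/n + O(1/n^2)) = -408 + O(1/n) → -408.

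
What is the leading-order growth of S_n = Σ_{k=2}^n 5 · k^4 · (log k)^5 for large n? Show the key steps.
S_n ~ n^5 · (log n)^5

By integral comparison, S_n = ∫_1^n 5 · x^4 · (log x)^5 dx + O(n^4 · (log n)^5). For the integral, the leading term of ∫_1^n x^4 (log x)^5 dx is n^5/5 · (log n)^5 (by repeated integration by parts; each step lowers the log-exponent and produces a relatively O(1/log n) correction). Hence S_n ~ n^5 · (log n)^5.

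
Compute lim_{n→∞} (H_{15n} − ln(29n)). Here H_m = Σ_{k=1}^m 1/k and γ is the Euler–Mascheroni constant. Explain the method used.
lim = ln(15/29) + γ

By Euler-Maclaurin, H_m = ln m + γ + O(1/m). So
  H_{15n} − ln(29n) = ln(15n) + γ − ln(29n) + O(1/n)
                       = ln(15/29) + γ + O(1/n).
Hence the limit is ln(15/29) + γ.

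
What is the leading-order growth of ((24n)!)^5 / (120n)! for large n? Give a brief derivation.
((24n)!)^5/(120n)! ~ ((2π·24n)^(4/2) / sqrt(5)) · 5^(−5·24n)  →  0

Write N = 24n. Stirling: N! ~ sqrt(2π N)(N/e)^N and (5N)! ~ sqrt(2π·5N)·(5N/e)^(5N).
  (N!)^5/(5N)! ~ (2π N)^(5/2) (N/e)^(5N) / [sqrt(2π·5N) (5N/e)^(5N)]
     = (2π N)^(5/2) / sqrt(2π·5N) · (N/(5N))^(5N)
     = (2π N)^((5−1)/2) / sqrt(5) · 5^(−5N).
Since 5^5 > 1, the factor 5^(−5N) decays exponentially, so the ratio → 0. Substituting N = 24n gives the stated form.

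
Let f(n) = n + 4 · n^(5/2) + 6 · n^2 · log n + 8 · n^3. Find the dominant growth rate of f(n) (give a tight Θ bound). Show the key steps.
f(n) ∈ Θ(n^3)

Compare the terms by growth order. For large n, n^a · (log n)^b dominates n^a' · (log n)^b' iff a > a', or (a = a' and b > b'). Ranking the 4 terms shows the dominant one is 8 · n^3. Hence f(n) ∈ Θ(n^3).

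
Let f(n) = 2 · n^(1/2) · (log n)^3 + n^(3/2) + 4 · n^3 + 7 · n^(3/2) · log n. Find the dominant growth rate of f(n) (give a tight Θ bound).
f(n) ∈ Θ(n^3)

Compare the terms by growth order. For large n, n^a · (log n)^b dominates n^a' · (log n)^b' iff a > a', or (a = a' and b > b'). Ranking the 4 terms shows the dominant one is 4 · n^3. Hence f(n) ∈ Θ(n^3).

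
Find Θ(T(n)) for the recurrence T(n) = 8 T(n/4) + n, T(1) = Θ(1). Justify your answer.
T(n) = Θ(n^(log_4 8))

Master theorem: compare f(n) = n to n^(log_4 8) where log_4 8 ≈ 1.500. Since 1 < log_4 8, we have f(n) = O(n^(log_4 8 − ε)) for some ε > 0 — Case 1. Hence T(n) = Θ(n^(log_4 8)).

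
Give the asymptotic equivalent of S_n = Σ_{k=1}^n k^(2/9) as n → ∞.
S_n ~ (9/11) · n^(11/9)

Integral comparison: Σ_{k=1}^n k^(2/9) = ∫_0^n x^(2/9) dx + O(n^(2/9)). The integral is n^(1 + 2/9) / (1 + 2/9) = n^((2+9)/9) / ((2+9)/9) = (9/11) · n^(11/9).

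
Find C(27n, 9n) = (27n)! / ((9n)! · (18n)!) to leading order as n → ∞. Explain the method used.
C(27n, 9n) ~ (27/4)^(9n) · sqrt(3/(4π·9n))

Write N = 9n. Apply Stirling to each factorial:
  (3N)! ~ sqrt(2π·3N) · (3N/e)^(3N),
  N! ~ sqrt(2π N) · (N/e)^N,
  (2N)! ~ sqrt(2π·2N) · (2N/e)^(2N).
The exponential factors combine to (3N)^(3N) / (N^N · (2N)^(2N)) = 3^(3N)/2^(2N) = (3^3/2^2)^N = (27/4)^N.
The square-root prefactors combine to sqrt(2π·3N) / (sqrt(2π N)·sqrt(2π·2N)) = sqrt(3 / (2π·2·N)) = sqrt(3/(4π·9n)).
Substituting N = 9n: C(27n, 9n) ~ (27/4)^(9n) · sqrt(3/(4π·9n)).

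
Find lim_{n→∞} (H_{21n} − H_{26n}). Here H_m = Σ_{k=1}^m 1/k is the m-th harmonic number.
lim = ln(21/26)

Euler-Maclaurin gives H_m = ln m + γ + 1/(2m) + O(1/m^2). The γ and O(1/m) terms cancel in the difference:
  H_{21n} − H_{26n} = ln(21n) − ln(26n) + O(1/n) = ln(21/26) + O(1/n).
Hence the limit is ln(21/26).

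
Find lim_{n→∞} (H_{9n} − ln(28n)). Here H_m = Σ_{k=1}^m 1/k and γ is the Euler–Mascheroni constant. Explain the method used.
lim = ln(9/28) + γ

By Euler-Maclaurin, H_m = ln m + γ + O(1/m). So
  H_{9n} − ln(28n) = ln(9n) + γ − ln(28n) + O(1/n)
                       = ln(9/28) + γ + O(1/n).
Hence the limit is ln(9/28) + γ.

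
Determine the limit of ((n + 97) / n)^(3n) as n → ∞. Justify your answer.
lim = e^291

Rewrite as (1 + 97/n)^(3n). By the standard limit (1 + x/n)^n → e^x, we have (1 + 97/n)^n → e^97, and raising to the 3rd power gives e^291.
More precisely, ln[(1 + 97/n)^(3n)] = 3n · ln(1 + 97/n) = 3n · (97/n + O(1/n^2)) = 291 + O(1/n) → 291.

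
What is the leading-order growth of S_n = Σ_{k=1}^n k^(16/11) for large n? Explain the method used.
S_n ~ (11/27) · n^(27/11)

Integral comparison: Σ_{k=1}^n k^(16/11) = ∫_0^n x^(16/11) dx + O(n^(16/11)). The integral is n^(1 + 16/11) / (1 + 16/11) = n^((16+11)/11) / ((16+11)/11) = (11/27) · n^(27/11).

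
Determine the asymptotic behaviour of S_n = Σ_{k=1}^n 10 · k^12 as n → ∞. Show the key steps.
S_n ~ 10 · n^13 / 13

By integral comparison (Euler-Maclaurin), Σ_{k=1}^n 10 · k^12 = 10 · ∫_0^n x^12 dx + O(n^12) = 10 · n^13/13 + O(n^12). (Equivalently, Faulhaber's formula gives the same leading term.)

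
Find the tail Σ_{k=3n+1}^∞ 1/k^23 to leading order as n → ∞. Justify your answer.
Σ_{k>3n} 1/k^23 ~ 1/(22 · (3n)^22)

Compare to the integral: ∫_{3n}^∞ x^(−23) dx = [−x^(−22)/22]_{3n}^∞ = 1/((23−1)·(3n)^22). Euler-Maclaurin then gives
  Σ_{k>3n} 1/k^23 = ∫_{3n}^∞ dx/x^23 − 1/(2·(3n)^23) + O(1/(3n)^24).
(Equivalently this is ζ(23) − Σ_{k≤3n} 1/k^23.)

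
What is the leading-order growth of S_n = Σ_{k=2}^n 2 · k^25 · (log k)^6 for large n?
S_n ~ n^26 · (log n)^6 / 13

By integral comparison, S_n = ∫_1^n 2 · x^25 · (log x)^6 dx + O(n^25 · (log n)^6). For the integral, the leading term of ∫_1^n x^25 (log x)^6 dx is n^26/26 · (log n)^6 (by repeated integration by parts; each step lowers the log-exponent and produces a relatively O(1/log n) correction). Hence S_n ~ n^26 · (log n)^6 / 13.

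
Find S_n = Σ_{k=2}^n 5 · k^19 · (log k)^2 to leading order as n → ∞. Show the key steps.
S_n ~ n^20 · (log n)^2 / 4

By integral comparison, S_n = ∫_1^n 5 · x^19 · (log x)^2 dx + O(n^19 · (log n)^2). For the integral, the leading term of ∫_1^n x^19 (log x)^2 dx is n^20/20 · (log n)^2 (by repeated integration by parts; each step lowers the log-exponent and produces a relatively O(1/log n) correction). Hence S_n ~ n^20 · (log n)^2 / 4.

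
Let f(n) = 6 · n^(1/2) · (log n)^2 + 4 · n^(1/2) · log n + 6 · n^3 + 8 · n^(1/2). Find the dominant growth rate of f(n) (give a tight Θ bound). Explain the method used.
f(n) ∈ Θ(n^3)

Compare the terms by growth order. For large n, n^a · (log n)^b dominates n^a' · (log n)^b' iff a > a', or (a = a' and b > b'). Ranking the 4 terms shows the dominant one is 6 · n^3. Hence f(n) ∈ Θ(n^3).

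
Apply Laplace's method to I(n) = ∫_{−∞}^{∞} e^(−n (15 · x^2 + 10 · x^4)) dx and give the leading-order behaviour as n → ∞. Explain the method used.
I(n) ~ sqrt(π/(15n))

φ(x) = 15 · x^2 + 10 · x^4 has its unique global minimum at x* = 0 (since φ'(x) = 30x + 40x^3 = 0 only at x = 0 for real x with both coefficients positive, and φ → ∞ as |x| → ∞). At x* = 0, φ(0) = 0 and φ''(0) = 30. Laplace's method then gives
  I(n) ~ sqrt(2π / (n · φ''(0))) · e^(−n φ(0)) = sqrt(2π / (30n)) = sqrt(π/(15n)).
The 10 · x^4 term contributes only at subleading order (an O(1/n) relative correction).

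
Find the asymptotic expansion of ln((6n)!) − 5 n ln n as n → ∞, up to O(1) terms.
ln((6n)!) − 5 n ln n = n ln n + 6(ln 6 − 1) n + (1/2) ln(2π·6n) + O(1/n)

Stirling: ln((6n)!) = 6n ln(6n) − 6n + (1/2) ln(2π·6n) + O(1/n).
Expand 6n ln(6n) = 6n (ln n + ln 6) = 6n ln n + 6n ln 6.
Subtract 5n ln n: leading term is (6 − 5) n ln n = n ln n. The next term is 6n ln 6 − 6n = 6(ln 6 − 1) n. Then the (1/2) ln(2π·6n) correction.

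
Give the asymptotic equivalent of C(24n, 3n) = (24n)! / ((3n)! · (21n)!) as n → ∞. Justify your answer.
C(24n, 3n) ~ (16777216/823543)^(3n) · sqrt(4/(7π·3n))

Write N = 3n. Apply Stirling to each factorial:
  (8N)! ~ sqrt(2π·8N) · (8N/e)^(8N),
  N! ~ sqrt(2π N) · (N/e)^N,
  (7N)! ~ sqrt(2π·7N) · (7N/e)^(7N).
The exponential factors combine to (8N)^(8N) / (N^N · (7N)^(7N)) = 8^(8N)/7^(7N) = (8^8/7^7)^N = (16777216/823543)^N.
The square-root prefactors combine to sqrt(2π·8N) / (sqrt(2π N)·sqrt(2π·7N)) = sqrt(8 / (2π·7·N)) = sqrt(4/(7π·3n)).
Substituting N = 3n: C(24n, 3n) ~ (16777216/823543)^(3n) · sqrt(4/(7π·3n)).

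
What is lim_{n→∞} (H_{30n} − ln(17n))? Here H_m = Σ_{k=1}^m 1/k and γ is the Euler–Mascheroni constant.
lim = ln(30/17) + γ

By Euler-Maclaurin, H_m = ln m + γ + O(1/m). So
  H_{30n} − ln(17n) = ln(30n) + γ − ln(17n) + O(1/n)
                       = ln(30/17) + γ + O(1/n).
Hence the limit is ln(30/17) + γ.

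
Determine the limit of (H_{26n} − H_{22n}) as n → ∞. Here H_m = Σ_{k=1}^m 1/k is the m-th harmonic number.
lim = ln(26/22) = ln(13/11)

Euler-Maclaurin gives H_m = ln m + γ + 1/(2m) + O(1/m^2). The γ and O(1/m) terms cancel in the difference:
  H_{26n} − H_{22n} = ln(26n) − ln(22n) + O(1/n) = ln(26/22) + O(1/n).
Hence the limit is ln(26/22) = ln(13/11).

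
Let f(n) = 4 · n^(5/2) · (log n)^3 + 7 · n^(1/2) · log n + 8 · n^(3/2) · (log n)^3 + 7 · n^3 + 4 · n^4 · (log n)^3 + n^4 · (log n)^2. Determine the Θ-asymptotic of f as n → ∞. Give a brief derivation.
f(n) ∈ Θ(n^4 · (log n)^3)

Compare the terms by growth order. For large n, n^a · (log n)^b dominates n^a' · (log n)^b' iff a > a', or (a = a' and b > b'). Ranking the 6 terms shows the dominant one is 4 · n^4 · (log n)^3. Hence f(n) ∈ Θ(n^4 · (log n)^3).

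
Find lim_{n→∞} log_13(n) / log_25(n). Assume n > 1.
lim = ln(25) / ln(13) = log_13(25)

Change of base: log_13(n) = ln n / ln 13 and log_25(n) = ln n / ln 25. The ratio is (ln n / ln 13) · (ln 25 / ln n) = ln 25 / ln 13, a constant independent of n. So the limit is ln 25 / ln 13 = log_13(25).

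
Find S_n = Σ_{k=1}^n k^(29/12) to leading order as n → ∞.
S_n ~ (12/41) · n^(41/12)

Integral comparison: Σ_{k=1}^n k^(29/12) = ∫_0^n x^(29/12) dx + O(n^(29/12)). The integral is n^(1 + 29/12) / (1 + 29/12) = n^((29+12)/12) / ((29+12)/12) = (12/41) · n^(41/12).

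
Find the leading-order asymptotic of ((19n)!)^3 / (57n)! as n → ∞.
((19n)!)^3/(57n)! ~ ((2π·19n)^(2/2) / sqrt(3)) · 3^(−3·19n)  →  0

Write N = 19n. Stirling: N! ~ sqrt(2π N)(N/e)^N and (3N)! ~ sqrt(2π·3N)·(3N/e)^(3N).
  (N!)^3/(3N)! ~ (2π N)^(3/2) (N/e)^(3N) / [sqrt(2π·3N) (3N/e)^(3N)]
     = (2π N)^(3/2) / sqrt(2π·3N) · (N/(3N))^(3N)
     = (2π N)^((3−1)/2) / sqrt(3) · 3^(−3N).
Since 3^3 > 1, the factor 3^(−3N) decays exponentially, so the ratio → 0. Substituting N = 19n gives the stated form.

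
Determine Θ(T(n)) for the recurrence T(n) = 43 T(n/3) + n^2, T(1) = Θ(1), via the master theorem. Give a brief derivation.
T(n) = Θ(n^(log_3 43))

Master theorem: compare f(n) = n^2 to n^(log_3 43) where log_3 43 ≈ 3.424. Since 2 < log_3 43, we have f(n) = O(n^(log_3 43 − ε)) for some ε > 0 — Case 1. Hence T(n) = Θ(n^(log_3 43)).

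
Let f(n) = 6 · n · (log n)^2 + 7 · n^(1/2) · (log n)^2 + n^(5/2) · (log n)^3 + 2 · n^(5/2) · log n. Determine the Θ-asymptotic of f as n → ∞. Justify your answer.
f(n) ∈ Θ(n^(5/2) · (log n)^3)

Compare the terms by growth order. For large n, n^a · (log n)^b dominates n^a' · (log n)^b' iff a > a', or (a = a' and b > b'). Ranking the 4 terms shows the dominant one is n^(5/2) · (log n)^3. Hence f(n) ∈ Θ(n^(5/2) · (log n)^3).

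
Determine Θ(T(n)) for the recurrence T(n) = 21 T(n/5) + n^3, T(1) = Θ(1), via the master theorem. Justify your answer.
T(n) = Θ(n^3)

log_5 21 ≈ 1.892. f(n) = n^3 dominates n^(log_5 21) since 3 > 1.892, and the regularity condition a·f(n/b) = 21·(n/5)^3 = (21/125)·n^3 ≤ c·f(n) holds with c = 21/125 ≈ 0.168 < 1. So this is Case 3: T(n) = Θ(f(n)) = Θ(n^3).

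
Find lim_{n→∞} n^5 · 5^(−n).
lim = 0

Exponentials with base > 1 dominate every fixed polynomial: for any fixed c, n^c / 5^n → 0 as n → ∞ (e.g. by the ratio test, or by writing 5^n = e^(n ln 5) and noting e^(n ln 5) / n^c → ∞). Hence n^5 · 5^(−n) = n^5 / 5^n → 0.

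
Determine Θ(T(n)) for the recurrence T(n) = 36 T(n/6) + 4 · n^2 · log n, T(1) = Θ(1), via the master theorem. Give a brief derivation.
T(n) = Θ(n^2 · (log n)^2)

Here log_6 36 = 2 and f(n) = 4 · n^2 · log n = Θ(n^(log_6 36) · (log n)^1). This is the extended Case 2 of the master theorem (f matches the critical exponent up to log factors), giving T(n) = Θ(n^(log_6 36) · (log n)^(1+1)) = Θ(n^2 · (log n)^2).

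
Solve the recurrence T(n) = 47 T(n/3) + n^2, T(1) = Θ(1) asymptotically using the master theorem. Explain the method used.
T(n) = Θ(n^(log_3 47))

Master theorem: compare f(n) = n^2 to n^(log_3 47) where log_3 47 ≈ 3.505. Since 2 < log_3 47, we have f(n) = O(n^(log_3 47 − ε)) for some ε > 0 — Case 1. Hence T(n) = Θ(n^(log_3 47)).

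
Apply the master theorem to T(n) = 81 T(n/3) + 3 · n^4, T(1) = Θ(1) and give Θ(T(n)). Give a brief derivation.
T(n) = Θ(n^4 log n)

log_3 81 = 4, and f(n) = 3 · n^4 = Θ(n^(log_3 81)). This is Case 2 of the master theorem: T(n) = Θ(f(n) · log n) = Θ(n^4 log n).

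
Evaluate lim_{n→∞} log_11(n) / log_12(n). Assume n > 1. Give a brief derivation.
lim = ln(12) / ln(11) = log_11(12)

Change of base: log_11(n) = ln n / ln 11 and log_12(n) = ln n / ln 12. The ratio is (ln n / ln 11) · (ln 12 / ln n) = ln 12 / ln 11, a constant independent of n. So the limit is ln 12 / ln 11 = log_11(12).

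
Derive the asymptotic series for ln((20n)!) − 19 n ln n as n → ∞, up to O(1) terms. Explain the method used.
ln((20n)!) − 19 n ln n = n ln n + 20(ln 20 − 1) n + (1/2) ln(2π·20n) + O(1/n)

Stirling: ln((20n)!) = 20n ln(20n) − 20n + (1/2) ln(2π·20n) + O(1/n).
Expand 20n ln(20n) = 20n (ln n + ln 20) = 20n ln n + 20n ln 20.
Subtract 19n ln n: leading term is (20 − 19) n ln n = n ln n. The next term is 20n ln 20 − 20n = 20(ln 20 − 1) n. Then the (1/2) ln(2π·20n) correction.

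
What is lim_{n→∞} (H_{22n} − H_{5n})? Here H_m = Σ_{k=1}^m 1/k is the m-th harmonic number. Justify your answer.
lim = ln(22/5)

Euler-Maclaurin gives H_m = ln m + γ + 1/(2m) + O(1/m^2). The γ and O(1/m) terms cancel in the difference:
  H_{22n} − H_{5n} = ln(22n) − ln(5n) + O(1/n) = ln(22/5) + O(1/n).
Hence the limit is ln(22/5).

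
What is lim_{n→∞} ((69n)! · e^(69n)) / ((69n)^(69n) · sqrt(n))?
lim = sqrt(2π·69)

Stirling: (69n)! ~ sqrt(2π·69n) · (69n/e)^(69n). Hence
  (69n)! · e^(69n) / (69n)^(69n) ~ sqrt(2π·69n).
Dividing by sqrt(n): sqrt(2π·69n) / sqrt(n) = sqrt(2π·69) · n^((1−1)/2), so the limit is sqrt(2π·69).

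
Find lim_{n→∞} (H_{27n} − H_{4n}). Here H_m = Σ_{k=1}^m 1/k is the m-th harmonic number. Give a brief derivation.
lim = ln(27/4)

Euler-Maclaurin gives H_m = ln m + γ + 1/(2m) + O(1/m^2). The γ and O(1/m) terms cancel in the difference:
  H_{27n} − H_{4n} = ln(27n) − ln(4n) + O(1/n) = ln(27/4) + O(1/n).
Hence the limit is ln(27/4).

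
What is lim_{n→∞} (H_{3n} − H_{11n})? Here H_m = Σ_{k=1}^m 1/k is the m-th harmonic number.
lim = ln(3/11)

Euler-Maclaurin gives H_m = ln m + γ + 1/(2m) + O(1/m^2). The γ and O(1/m) terms cancel in the difference:
  H_{3n} − H_{11n} = ln(3n) − ln(11n) + O(1/n) = ln(3/11) + O(1/n).
Hence the limit is ln(3/11).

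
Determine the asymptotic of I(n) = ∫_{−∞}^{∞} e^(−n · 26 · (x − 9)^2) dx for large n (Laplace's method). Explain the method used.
I(n) = sqrt(π/(26n))

Here φ(x) = 26 · (x − 9)^2 has its unique minimum at x* = 9 with φ(x*) = 0 and φ''(x*) = 52. Laplace's method gives
  I(n) ~ e^(−n φ(x*)) · sqrt(2π / (n · φ''(x*))) = sqrt(2π / (52n)) = sqrt(π/(26n)).
This is exact: substituting u = (x − 9)·sqrt(26n) gives I(n) = (1/sqrt(26n)) ∫_{−∞}^{∞} e^(−u^2) du = sqrt(π/(26n)).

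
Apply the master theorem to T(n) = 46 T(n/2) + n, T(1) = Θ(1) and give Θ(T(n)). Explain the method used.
T(n) = Θ(n^(log_2 46))

Master theorem: compare f(n) = n to n^(log_2 46) where log_2 46 ≈ 5.524. Since 1 < log_2 46, we have f(n) = O(n^(log_2 46 − ε)) for some ε > 0 — Case 1. Hence T(n) = Θ(n^(log_2 46)).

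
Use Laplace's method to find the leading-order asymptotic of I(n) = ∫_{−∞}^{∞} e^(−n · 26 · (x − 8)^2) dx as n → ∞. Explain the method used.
I(n) = sqrt(π/(26n))

Here φ(x) = 26 · (x − 8)^2 has its unique minimum at x* = 8 with φ(x*) = 0 and φ''(x*) = 52. Laplace's method gives
  I(n) ~ e^(−n φ(x*)) · sqrt(2π / (n · φ''(x*))) = sqrt(2π / (52n)) = sqrt(π/(26n)).
This is exact: substituting u = (x − 8)·sqrt(26n) gives I(n) = (1/sqrt(26n)) ∫_{−∞}^{∞} e^(−u^2) du = sqrt(π/(26n)).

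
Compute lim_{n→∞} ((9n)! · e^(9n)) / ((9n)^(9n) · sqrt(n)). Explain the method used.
lim = sqrt(2π·9)

Stirling: (9n)! ~ sqrt(2π·9n) · (9n/e)^(9n). Hence
  (9n)! · e^(9n) / (9n)^(9n) ~ sqrt(2π·9n).
Dividing by sqrt(n): sqrt(2π·9n) / sqrt(n) = sqrt(2π·9) · n^((1−1)/2), so the limit is sqrt(2π·9).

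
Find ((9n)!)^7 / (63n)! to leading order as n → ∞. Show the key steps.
((9n)!)^7/(63n)! ~ ((2π·9n)^(6/2) / sqrt(7)) · 7^(−7·9n)  →  0

Write N = 9n. Stirling: N! ~ sqrt(2π N)(N/e)^N and (7N)! ~ sqrt(2π·7N)·(7N/e)^(7N).
  (N!)^7/(7N)! ~ (2π N)^(7/2) (N/e)^(7N) / [sqrt(2π·7N) (7N/e)^(7N)]
     = (2π N)^(7/2) / sqrt(2π·7N) · (N/(7N))^(7N)
     = (2π N)^((7−1)/2) / sqrt(7) · 7^(−7N).
Since 7^7 > 1, the factor 7^(−7N) decays exponentially, so the ratio → 0. Substituting N = 9n gives the stated form.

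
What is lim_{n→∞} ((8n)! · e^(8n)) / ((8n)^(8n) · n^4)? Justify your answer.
lim = 0

Stirling: (8n)! ~ sqrt(2π·8n) · (8n/e)^(8n). Hence
  (8n)! · e^(8n) / (8n)^(8n) ~ sqrt(2π·8n).
Dividing by n^4: sqrt(2π·8n) / n^4 = sqrt(2π·8) · n^((1−8)/2), so the expression behaves like sqrt(2π·8) · n^((1−8)/2) → 0.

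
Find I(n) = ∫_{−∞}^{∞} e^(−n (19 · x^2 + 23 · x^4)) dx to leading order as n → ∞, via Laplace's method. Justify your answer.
I(n) ~ sqrt(π/(19n))

φ(x) = 19 · x^2 + 23 · x^4 has its unique global minimum at x* = 0 (since φ'(x) = 38x + 92x^3 = 0 only at x = 0 for real x with both coefficients positive, and φ → ∞ as |x| → ∞). At x* = 0, φ(0) = 0 and φ''(0) = 38. Laplace's method then gives
  I(n) ~ sqrt(2π / (n · φ''(0))) · e^(−n φ(0)) = sqrt(2π / (38n)) = sqrt(π/(19n)).
The 23 · x^4 term contributes only at subleading order (an O(1/n) relative correction).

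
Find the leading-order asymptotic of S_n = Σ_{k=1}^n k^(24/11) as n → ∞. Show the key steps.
S_n ~ (11/35) · n^(35/11)

Integral comparison: Σ_{k=1}^n k^(24/11) = ∫_0^n x^(24/11) dx + O(n^(24/11)). The integral is n^(1 + 24/11) / (1 + 24/11) = n^((24+11)/11) / ((24+11)/11) = (11/35) · n^(35/11).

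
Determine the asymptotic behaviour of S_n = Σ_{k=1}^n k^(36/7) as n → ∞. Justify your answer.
S_n ~ (7/43) · n^(43/7)

Integral comparison: Σ_{k=1}^n k^(36/7) = ∫_0^n x^(36/7) dx + O(n^(36/7)). The integral is n^(1 + 36/7) / (1 + 36/7) = n^((36+7)/7) / ((36+7)/7) = (7/43) · n^(43/7).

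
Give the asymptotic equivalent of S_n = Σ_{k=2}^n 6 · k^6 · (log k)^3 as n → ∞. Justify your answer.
S_n ~ 6 · n^7 · (log n)^3 / 7

By integral comparison, S_n = ∫_1^n 6 · x^6 · (log x)^3 dx + O(n^6 · (log n)^3). For the integral, the leading term of ∫_1^n x^6 (log x)^3 dx is n^7/7 · (log n)^3 (by repeated integration by parts; each step lowers the log-exponent and produces a relatively O(1/log n) correction). Hence S_n ~ 6 · n^7 · (log n)^3 / 7.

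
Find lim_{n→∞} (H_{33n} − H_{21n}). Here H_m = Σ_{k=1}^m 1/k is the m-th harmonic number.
lim = ln(33/21) = ln(11/7)

Euler-Maclaurin gives H_m = ln m + γ + 1/(2m) + O(1/m^2). The γ and O(1/m) terms cancel in the difference:
  H_{33n} − H_{21n} = ln(33n) − ln(21n) + O(1/n) = ln(33/21) + O(1/n).
Hence the limit is ln(33/21) = ln(11/7).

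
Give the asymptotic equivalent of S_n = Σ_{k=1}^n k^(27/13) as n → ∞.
S_n ~ (13/40) · n^(40/13)

Integral comparison: Σ_{k=1}^n k^(27/13) = ∫_0^n x^(27/13) dx + O(n^(27/13)). The integral is n^(1 + 27/13) / (1 + 27/13) = n^((27+13)/13) / ((27+13)/13) = (13/40) · n^(40/13).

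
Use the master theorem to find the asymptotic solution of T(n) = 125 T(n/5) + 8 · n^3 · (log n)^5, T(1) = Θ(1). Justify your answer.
T(n) = Θ(n^3 · (log n)^6)

Here log_5 125 = 3 and f(n) = 8 · n^3 · (log n)^5 = Θ(n^(log_5 125) · (log n)^5). This is the extended Case 2 of the master theorem (f matches the critical exponent up to log factors), giving T(n) = Θ(n^(log_5 125) · (log n)^(5+1)) = Θ(n^3 · (log n)^6).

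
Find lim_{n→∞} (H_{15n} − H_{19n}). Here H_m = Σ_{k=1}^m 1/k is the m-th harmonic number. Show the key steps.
lim = ln(15/19)

Euler-Maclaurin gives H_m = ln m + γ + 1/(2m) + O(1/m^2). The γ and O(1/m) terms cancel in the difference:
  H_{15n} − H_{19n} = ln(15n) − ln(19n) + O(1/n) = ln(15/19) + O(1/n).
Hence the limit is ln(15/19).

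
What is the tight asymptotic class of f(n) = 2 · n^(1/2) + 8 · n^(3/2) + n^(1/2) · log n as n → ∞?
f(n) ∈ Θ(n^(3/2))

Compare the terms by growth order. For large n, n^a · (log n)^b dominates n^a' · (log n)^b' iff a > a', or (a = a' and b > b'). Ranking the 3 terms shows the dominant one is 8 · n^(3/2). Hence f(n) ∈ Θ(n^(3/2)).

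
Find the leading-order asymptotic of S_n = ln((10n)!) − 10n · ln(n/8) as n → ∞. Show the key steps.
S_n ~ 10n · (ln 80 − 1) + O(ln n)

Stirling: ln((10n)!) = 10n ln(10n) − 10n + O(ln n).
  S_n = 10n ln(10n) − 10n − 10n ln(n/8) + O(ln n)
      = 10n ln(10n) − 10n ln n + 10n ln 8 − 10n + O(ln n)
      = 10n ln 10 + 10n ln 8 − 10n + O(ln n)
      = 10n (ln 80 − 1) + O(ln n).
Numerically ln(80) − 1 ≈ 3.3820.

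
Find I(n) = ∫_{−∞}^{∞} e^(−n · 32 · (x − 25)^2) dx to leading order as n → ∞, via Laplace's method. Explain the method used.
I(n) = sqrt(π/(32n))

Here φ(x) = 32 · (x − 25)^2 has its unique minimum at x* = 25 with φ(x*) = 0 and φ''(x*) = 64. Laplace's method gives
  I(n) ~ e^(−n φ(x*)) · sqrt(2π / (n · φ''(x*))) = sqrt(2π / (64n)) = sqrt(π/(32n)).
This is exact: substituting u = (x − 25)·sqrt(32n) gives I(n) = (1/sqrt(32n)) ∫_{−∞}^{∞} e^(−u^2) du = sqrt(π/(32n)).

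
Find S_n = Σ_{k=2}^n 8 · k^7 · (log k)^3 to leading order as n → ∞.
S_n ~ n^8 · (log n)^3

By integral comparison, S_n = ∫_1^n 8 · x^7 · (log x)^3 dx + O(n^7 · (log n)^3). For the integral, the leading term of ∫_1^n x^7 (log x)^3 dx is n^8/8 · (log n)^3 (by repeated integration by parts; each step lowers the log-exponent and produces a relatively O(1/log n) correction). Hence S_n ~ n^8 · (log n)^3.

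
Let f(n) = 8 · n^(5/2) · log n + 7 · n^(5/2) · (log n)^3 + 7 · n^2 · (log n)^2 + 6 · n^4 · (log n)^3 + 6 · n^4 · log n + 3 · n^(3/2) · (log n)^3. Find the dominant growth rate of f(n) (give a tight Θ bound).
f(n) ∈ Θ(n^4 · (log n)^3)

Compare the terms by growth order. For large n, n^a · (log n)^b dominates n^a' · (log n)^b' iff a > a', or (a = a' and b > b'). Ranking the 6 terms shows the dominant one is 6 · n^4 · (log n)^3. Hence f(n) ∈ Θ(n^4 · (log n)^3).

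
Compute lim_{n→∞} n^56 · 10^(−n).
lim = 0

Exponentials with base > 1 dominate every fixed polynomial: for any fixed c, n^c / 10^n → 0 as n → ∞ (e.g. by the ratio test, or by writing 10^n = e^(n ln 10) and noting e^(n ln 10) / n^c → ∞). Hence n^56 · 10^(−n) = n^56 / 10^n → 0.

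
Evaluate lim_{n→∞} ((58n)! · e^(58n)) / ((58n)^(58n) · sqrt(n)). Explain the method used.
lim = sqrt(2π·58)

Stirling: (58n)! ~ sqrt(2π·58n) · (58n/e)^(58n). Hence
  (58n)! · e^(58n) / (58n)^(58n) ~ sqrt(2π·58n).
Dividing by sqrt(n): sqrt(2π·58n) / sqrt(n) = sqrt(2π·58) · n^((1−1)/2), so the limit is sqrt(2π·58).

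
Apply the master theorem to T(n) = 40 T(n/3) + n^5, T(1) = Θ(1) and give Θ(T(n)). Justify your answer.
T(n) = Θ(n^5)

log_3 40 ≈ 3.358. f(n) = n^5 dominates n^(log_3 40) since 5 > 3.358, and the regularity condition a·f(n/b) = 40·(n/3)^5 = (40/243)·n^5 ≤ c·f(n) holds with c = 40/243 ≈ 0.165 < 1. So this is Case 3: T(n) = Θ(f(n)) = Θ(n^5).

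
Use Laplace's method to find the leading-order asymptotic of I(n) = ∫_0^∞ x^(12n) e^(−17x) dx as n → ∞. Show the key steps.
I(n) ~ (sqrt(2π·12n) / 17) · (12n/(17e))^(12n)

Write the integrand as exp(12n ln x − 17x) and set f(x) = 12n ln x − 17x. Then f'(x) = 12n/x − 17 = 0 at x* = 12n/17, and f''(x*) = −12n/x*^2 = −17^2/(12n). Laplace's method (interior maximum) gives
  I(n) ~ e^(f(x*)) · sqrt(2π / |f''(x*)|)
        = exp(12n ln(12n/17) − 12n) · sqrt(2π · 12n / 17^2)
        = (12n/17)^(12n) e^(−12n) · sqrt(2π·12n) / 17
        = (sqrt(2π·12n) / 17) · (12n/(17e))^(12n).
This matches Γ(12n+1)/17^(12n+1) with Stirling applied to Γ.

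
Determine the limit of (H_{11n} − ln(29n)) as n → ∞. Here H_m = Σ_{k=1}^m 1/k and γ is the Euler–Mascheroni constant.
lim = ln(11/29) + γ

By Euler-Maclaurin, H_m = ln m + γ + O(1/m). So
  H_{11n} − ln(29n) = ln(11n) + γ − ln(29n) + O(1/n)
                       = ln(11/29) + γ + O(1/n).
Hence the limit is ln(11/29) + γ.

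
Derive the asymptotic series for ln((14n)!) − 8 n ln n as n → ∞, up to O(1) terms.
ln((14n)!) − 8 n ln n = 6 n ln n + 14(ln 14 − 1) n + (1/2) ln(2π·14n) + O(1/n)

Stirling: ln((14n)!) = 14n ln(14n) − 14n + (1/2) ln(2π·14n) + O(1/n).
Expand 14n ln(14n) = 14n (ln n + ln 14) = 14n ln n + 14n ln 14.
Subtract 8n ln n: leading term is (14 − 8) n ln n = 6 n ln n. The next term is 14n ln 14 − 14n = 14(ln 14 − 1) n. Then the (1/2) ln(2π·14n) correction.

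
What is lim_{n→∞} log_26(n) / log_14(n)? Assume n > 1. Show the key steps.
lim = ln(14) / ln(26) = log_26(14)

Change of base: log_26(n) = ln n / ln 26 and log_14(n) = ln n / ln 14. The ratio is (ln n / ln 26) · (ln 14 / ln n) = ln 14 / ln 26, a constant independent of n. So the limit is ln 14 / ln 26 = log_26(14).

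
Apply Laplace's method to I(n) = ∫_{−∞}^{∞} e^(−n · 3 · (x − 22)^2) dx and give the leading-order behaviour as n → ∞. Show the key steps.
I(n) = sqrt(π/(3n))

Here φ(x) = 3 · (x − 22)^2 has its unique minimum at x* = 22 with φ(x*) = 0 and φ''(x*) = 6. Laplace's method gives
  I(n) ~ e^(−n φ(x*)) · sqrt(2π / (n · φ''(x*))) = sqrt(2π / (6n)) = sqrt(π/(3n)).
This is exact: substituting u = (x − 22)·sqrt(3n) gives I(n) = (1/sqrt(3n)) ∫_{−∞}^{∞} e^(−u^2) du = sqrt(π/(3n)).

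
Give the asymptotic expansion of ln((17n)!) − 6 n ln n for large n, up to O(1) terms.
ln((17n)!) − 6 n ln n = 11 n ln n + 17(ln 17 − 1) n + (1/2) ln(2π·17n) + O(1/n)

Stirling: ln((17n)!) = 17n ln(17n) − 17n + (1/2) ln(2π·17n) + O(1/n).
Expand 17n ln(17n) = 17n (ln n + ln 17) = 17n ln n + 17n ln 17.
Subtract 6n ln n: leading term is (17 − 6) n ln n = 11 n ln n. The next term is 17n ln 17 − 17n = 17(ln 17 − 1) n. Then the (1/2) ln(2π·17n) correction.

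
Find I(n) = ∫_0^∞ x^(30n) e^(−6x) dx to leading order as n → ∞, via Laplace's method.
I(n) ~ (sqrt(2π·30n) / 6) · (30n/(6e))^(30n)

Write the integrand as exp(30n ln x − 6x) and set f(x) = 30n ln x − 6x. Then f'(x) = 30n/x − 6 = 0 at x* = 30n/6, and f''(x*) = −30n/x*^2 = −6^2/(30n). Laplace's method (interior maximum) gives
  I(n) ~ e^(f(x*)) · sqrt(2π / |f''(x*)|)
        = exp(30n ln(30n/6) − 30n) · sqrt(2π · 30n / 6^2)
        = (30n/6)^(30n) e^(−30n) · sqrt(2π·30n) / 6
        = (sqrt(2π·30n) / 6) · (30n/(6e))^(30n).
This matches Γ(30n+1)/6^(30n+1) with Stirling applied to Γ.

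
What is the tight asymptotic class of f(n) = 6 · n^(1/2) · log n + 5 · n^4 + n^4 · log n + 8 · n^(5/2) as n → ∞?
f(n) ∈ Θ(n^4 · log n)

Compare the terms by growth order. For large n, n^a · (log n)^b dominates n^a' · (log n)^b' iff a > a', or (a = a' and b > b'). Ranking the 4 terms shows the dominant one is n^4 · log n. Hence f(n) ∈ Θ(n^4 · log n).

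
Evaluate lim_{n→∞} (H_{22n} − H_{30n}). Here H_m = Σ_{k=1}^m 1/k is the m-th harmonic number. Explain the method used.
lim = ln(22/30) = ln(11/15)

Euler-Maclaurin gives H_m = ln m + γ + 1/(2m) + O(1/m^2). The γ and O(1/m) terms cancel in the difference:
  H_{22n} − H_{30n} = ln(22n) − ln(30n) + O(1/n) = ln(22/30) + O(1/n).
Hence the limit is ln(22/30) = ln(11/15).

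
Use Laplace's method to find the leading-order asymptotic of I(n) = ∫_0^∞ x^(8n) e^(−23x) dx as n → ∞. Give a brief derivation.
I(n) ~ (sqrt(2π·8n) / 23) · (8n/(23e))^(8n)

Write the integrand as exp(8n ln x − 23x) and set f(x) = 8n ln x − 23x. Then f'(x) = 8n/x − 23 = 0 at x* = 8n/23, and f''(x*) = −8n/x*^2 = −23^2/(8n). Laplace's method (interior maximum) gives
  I(n) ~ e^(f(x*)) · sqrt(2π / |f''(x*)|)
        = exp(8n ln(8n/23) − 8n) · sqrt(2π · 8n / 23^2)
        = (8n/23)^(8n) e^(−8n) · sqrt(2π·8n) / 23
        = (sqrt(2π·8n) / 23) · (8n/(23e))^(8n).
This matches Γ(8n+1)/23^(8n+1) with Stirling applied to Γ.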